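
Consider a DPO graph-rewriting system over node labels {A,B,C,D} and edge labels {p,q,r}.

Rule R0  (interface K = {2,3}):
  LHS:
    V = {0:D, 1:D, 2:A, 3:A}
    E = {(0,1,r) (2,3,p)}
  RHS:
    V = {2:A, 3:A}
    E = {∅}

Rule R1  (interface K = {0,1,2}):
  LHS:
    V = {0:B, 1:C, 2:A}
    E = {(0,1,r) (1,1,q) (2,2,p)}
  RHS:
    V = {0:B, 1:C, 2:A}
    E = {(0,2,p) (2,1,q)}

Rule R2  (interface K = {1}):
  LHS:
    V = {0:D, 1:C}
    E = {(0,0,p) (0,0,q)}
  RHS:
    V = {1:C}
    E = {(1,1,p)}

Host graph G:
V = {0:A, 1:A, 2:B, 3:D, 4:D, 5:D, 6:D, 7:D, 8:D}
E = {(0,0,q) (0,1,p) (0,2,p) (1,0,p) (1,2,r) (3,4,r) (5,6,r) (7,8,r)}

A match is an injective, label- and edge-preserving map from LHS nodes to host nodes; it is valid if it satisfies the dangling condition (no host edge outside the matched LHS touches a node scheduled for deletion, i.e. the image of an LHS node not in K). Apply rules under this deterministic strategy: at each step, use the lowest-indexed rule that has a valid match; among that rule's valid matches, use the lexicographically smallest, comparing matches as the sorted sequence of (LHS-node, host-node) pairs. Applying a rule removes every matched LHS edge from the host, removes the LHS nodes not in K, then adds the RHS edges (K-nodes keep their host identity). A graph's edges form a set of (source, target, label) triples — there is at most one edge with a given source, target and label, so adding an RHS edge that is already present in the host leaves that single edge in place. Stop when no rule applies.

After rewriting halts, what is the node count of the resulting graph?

[0] host  ⇒  9 nodes, 8 edges  {0-q->0 0-p->1 0-p->2 1-p->0 1-r->2 3-r->4 5-r->6 7-r->8}
[1] R0 @ {0↦3, 1↦4, 2↦0, 3↦1}  ⇒  7 nodes, 6 edges  {0-q->0 0-p->2 1-p->0 1-r->2 5-r->6 7-r->8}
[2] R0 @ {0↦5, 1↦6, 2↦1, 3↦0}  ⇒  5 nodes, 4 edges  {0-q->0 0-p->2 1-r->2 7-r->8}
normal form: no rule applies after step 2
NF nodes: {0:A, 1:A, 2:B, 7:D, 8:D}

Answer: 5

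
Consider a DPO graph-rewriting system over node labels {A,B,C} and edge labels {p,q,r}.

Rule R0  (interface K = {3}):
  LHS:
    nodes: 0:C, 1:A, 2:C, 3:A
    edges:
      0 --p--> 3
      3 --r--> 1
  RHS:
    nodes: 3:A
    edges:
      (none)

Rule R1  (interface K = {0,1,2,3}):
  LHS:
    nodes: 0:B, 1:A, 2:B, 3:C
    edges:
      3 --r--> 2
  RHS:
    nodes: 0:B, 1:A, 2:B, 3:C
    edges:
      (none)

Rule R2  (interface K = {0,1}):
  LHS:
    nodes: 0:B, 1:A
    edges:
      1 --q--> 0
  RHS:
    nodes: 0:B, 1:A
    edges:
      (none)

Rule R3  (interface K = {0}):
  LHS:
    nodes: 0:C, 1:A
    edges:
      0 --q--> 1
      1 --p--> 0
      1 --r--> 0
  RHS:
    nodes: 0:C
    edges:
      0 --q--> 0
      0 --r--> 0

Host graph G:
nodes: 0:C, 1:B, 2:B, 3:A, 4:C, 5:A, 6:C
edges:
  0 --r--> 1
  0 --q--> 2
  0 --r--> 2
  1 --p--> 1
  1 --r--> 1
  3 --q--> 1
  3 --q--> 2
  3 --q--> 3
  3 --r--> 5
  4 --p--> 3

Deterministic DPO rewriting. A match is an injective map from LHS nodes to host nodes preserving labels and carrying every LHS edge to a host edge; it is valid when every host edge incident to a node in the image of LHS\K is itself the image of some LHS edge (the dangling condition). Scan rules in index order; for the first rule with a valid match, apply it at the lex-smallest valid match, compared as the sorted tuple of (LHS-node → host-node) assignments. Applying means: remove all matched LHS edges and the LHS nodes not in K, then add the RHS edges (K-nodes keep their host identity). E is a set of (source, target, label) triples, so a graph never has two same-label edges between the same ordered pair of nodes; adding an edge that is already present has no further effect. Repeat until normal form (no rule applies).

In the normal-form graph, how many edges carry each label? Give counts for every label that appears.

start.  V:7 E:10  edges: 0-r->1 0-q->2 0-r->2 1-p->1 1-r->1 3-q->1 3-q->2 3-q->3 3-r->5 4-p->3
1. fire R0 via {0↦4, 1↦5, 2↦6, 3↦3}  →  V:4 E:8  edges: 0-r->1 0-q->2 0-r->2 1-p->1 1-r->1 3-q->1 3-q->2 3-q->3
2. fire R1 via {0↦1, 1↦3, 2↦2, 3↦0}  →  V:4 E:7  edges: 0-r->1 0-q->2 1-p->1 1-r->1 3-q->1 3-q->2 3-q->3
3. fire R1 via {0↦2, 1↦3, 2↦1, 3↦0}  →  V:4 E:6  edges: 0-q->2 1-p->1 1-r->1 3-q->1 3-q->2 3-q->3
4. fire R2 via {0↦1, 1↦3}  →  V:4 E:5  edges: 0-q->2 1-p->1 1-r->1 3-q->2 3-q->3
5. fire R2 via {0↦2, 1↦3}  →  V:4 E:4  edges: 0-q->2 1-p->1 1-r->1 3-q->3
final graph: no rule applies after step 5
NF edges: [(0, 2, 'q'), (1, 1, 'p'), (1, 1, 'r'), (3, 3, 'q')]

Answer: p:1 q:2 r:1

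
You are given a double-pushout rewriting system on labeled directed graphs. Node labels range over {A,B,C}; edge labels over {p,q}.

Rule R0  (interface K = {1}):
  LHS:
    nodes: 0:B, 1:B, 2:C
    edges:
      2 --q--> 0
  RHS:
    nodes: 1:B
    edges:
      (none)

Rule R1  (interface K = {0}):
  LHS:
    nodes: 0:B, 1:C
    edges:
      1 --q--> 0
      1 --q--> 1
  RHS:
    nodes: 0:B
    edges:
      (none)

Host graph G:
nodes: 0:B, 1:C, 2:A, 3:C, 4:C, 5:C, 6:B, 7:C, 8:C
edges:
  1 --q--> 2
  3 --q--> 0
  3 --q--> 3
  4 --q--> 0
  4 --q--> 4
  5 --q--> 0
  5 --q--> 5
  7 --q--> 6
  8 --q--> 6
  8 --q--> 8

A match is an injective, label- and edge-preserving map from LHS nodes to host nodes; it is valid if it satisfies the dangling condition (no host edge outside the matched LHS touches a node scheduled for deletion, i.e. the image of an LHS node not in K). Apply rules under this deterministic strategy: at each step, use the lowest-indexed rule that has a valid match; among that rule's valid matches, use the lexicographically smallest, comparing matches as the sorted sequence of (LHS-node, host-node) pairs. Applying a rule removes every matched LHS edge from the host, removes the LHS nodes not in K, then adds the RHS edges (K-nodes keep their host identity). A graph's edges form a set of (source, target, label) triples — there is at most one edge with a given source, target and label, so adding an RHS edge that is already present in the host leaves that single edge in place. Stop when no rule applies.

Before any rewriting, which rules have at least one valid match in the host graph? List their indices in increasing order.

Answer: [R1]

Derivation:
R0: no valid match — 5 raw matches, all fail dangling condition
R1: 4 valid matches — {0↦0, 1↦3}, {0↦0, 1↦4}, {0↦0, 1↦5} (+1 more)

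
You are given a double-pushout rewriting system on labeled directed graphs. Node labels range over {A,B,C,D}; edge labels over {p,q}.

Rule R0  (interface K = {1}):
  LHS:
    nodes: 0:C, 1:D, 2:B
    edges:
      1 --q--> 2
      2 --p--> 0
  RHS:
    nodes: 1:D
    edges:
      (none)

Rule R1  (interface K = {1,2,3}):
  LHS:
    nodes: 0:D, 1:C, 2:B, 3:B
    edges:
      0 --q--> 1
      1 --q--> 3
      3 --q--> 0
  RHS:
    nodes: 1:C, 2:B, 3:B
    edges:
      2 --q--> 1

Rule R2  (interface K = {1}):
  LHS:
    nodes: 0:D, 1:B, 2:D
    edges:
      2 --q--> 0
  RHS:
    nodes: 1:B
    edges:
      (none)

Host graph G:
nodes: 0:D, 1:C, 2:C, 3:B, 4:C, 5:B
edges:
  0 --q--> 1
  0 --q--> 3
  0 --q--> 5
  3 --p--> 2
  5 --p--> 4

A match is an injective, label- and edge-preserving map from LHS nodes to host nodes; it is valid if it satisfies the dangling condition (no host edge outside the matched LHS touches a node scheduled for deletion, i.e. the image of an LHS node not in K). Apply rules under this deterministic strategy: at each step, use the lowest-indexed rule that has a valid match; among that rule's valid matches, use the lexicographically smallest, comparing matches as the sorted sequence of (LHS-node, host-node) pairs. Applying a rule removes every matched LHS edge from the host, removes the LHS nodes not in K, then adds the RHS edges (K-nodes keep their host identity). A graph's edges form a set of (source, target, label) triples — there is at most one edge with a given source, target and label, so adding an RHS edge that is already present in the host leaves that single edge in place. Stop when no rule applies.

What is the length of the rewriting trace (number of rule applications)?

Answer: 2

Steps:
[0] host  ⇒  6 nodes, 5 edges  {0-q->1 0-q->3 0-q->5 3-p->2 5-p->4}
[1] R0 @ {0↦2, 1↦0, 2↦3}  ⇒  4 nodes, 3 edges  {0-q->1 0-q->5 5-p->4}
[2] R0 @ {0↦4, 1↦0, 2↦5}  ⇒  2 nodes, 1 edges  {0-q->1}
final graph: no rule applies after step 2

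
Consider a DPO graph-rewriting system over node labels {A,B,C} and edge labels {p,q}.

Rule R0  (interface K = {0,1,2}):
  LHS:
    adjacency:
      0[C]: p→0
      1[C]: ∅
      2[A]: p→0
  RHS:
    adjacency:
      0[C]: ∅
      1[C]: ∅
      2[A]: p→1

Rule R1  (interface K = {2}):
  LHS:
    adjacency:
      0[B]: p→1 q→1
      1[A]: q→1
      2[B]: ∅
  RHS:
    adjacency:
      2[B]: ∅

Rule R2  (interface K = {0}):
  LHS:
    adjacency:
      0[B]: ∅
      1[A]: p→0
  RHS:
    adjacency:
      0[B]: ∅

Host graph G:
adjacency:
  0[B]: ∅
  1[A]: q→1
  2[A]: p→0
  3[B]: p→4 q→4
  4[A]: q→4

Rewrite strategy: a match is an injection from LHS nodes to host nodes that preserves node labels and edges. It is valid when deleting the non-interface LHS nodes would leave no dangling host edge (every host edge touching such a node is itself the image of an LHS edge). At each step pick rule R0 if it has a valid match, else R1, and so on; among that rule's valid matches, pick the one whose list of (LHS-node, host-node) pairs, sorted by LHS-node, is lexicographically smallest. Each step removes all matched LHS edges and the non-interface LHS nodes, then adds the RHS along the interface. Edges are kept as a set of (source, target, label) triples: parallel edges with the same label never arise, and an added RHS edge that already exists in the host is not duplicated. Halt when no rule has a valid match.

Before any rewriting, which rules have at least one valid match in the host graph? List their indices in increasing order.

Answer: [R1,R2]

Derivation:
R0: no valid match — LHS pattern not found
R1: 1 valid match — {0↦3, 1↦4, 2↦0}
R2: 1 valid match — {0↦0, 1↦2}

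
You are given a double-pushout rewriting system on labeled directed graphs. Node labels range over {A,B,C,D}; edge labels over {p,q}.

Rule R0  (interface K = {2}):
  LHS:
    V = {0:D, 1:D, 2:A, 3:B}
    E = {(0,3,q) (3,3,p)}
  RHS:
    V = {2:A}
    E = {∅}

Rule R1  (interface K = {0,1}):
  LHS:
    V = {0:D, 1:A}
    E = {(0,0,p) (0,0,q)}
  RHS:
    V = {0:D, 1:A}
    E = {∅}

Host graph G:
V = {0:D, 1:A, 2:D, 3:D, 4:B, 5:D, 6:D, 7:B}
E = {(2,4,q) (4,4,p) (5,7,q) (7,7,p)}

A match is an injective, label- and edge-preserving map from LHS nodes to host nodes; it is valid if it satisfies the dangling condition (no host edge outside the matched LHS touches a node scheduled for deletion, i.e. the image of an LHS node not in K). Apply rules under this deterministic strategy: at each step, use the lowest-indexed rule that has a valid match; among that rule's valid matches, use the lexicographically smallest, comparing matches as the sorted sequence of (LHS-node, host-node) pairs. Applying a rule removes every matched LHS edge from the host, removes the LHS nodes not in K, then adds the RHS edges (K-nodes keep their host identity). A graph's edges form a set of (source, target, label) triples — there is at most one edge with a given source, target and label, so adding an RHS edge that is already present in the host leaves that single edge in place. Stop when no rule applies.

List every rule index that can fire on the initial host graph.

Answer: [R0]

Steps:
R0: 6 valid matches — {0↦2, 1↦0, 2↦1, 3↦4}, {0↦2, 1↦3, 2↦1, 3↦4}, {0↦2, 1↦6, 2↦1, 3↦4} (+3 more)
R1: no valid match — LHS pattern not found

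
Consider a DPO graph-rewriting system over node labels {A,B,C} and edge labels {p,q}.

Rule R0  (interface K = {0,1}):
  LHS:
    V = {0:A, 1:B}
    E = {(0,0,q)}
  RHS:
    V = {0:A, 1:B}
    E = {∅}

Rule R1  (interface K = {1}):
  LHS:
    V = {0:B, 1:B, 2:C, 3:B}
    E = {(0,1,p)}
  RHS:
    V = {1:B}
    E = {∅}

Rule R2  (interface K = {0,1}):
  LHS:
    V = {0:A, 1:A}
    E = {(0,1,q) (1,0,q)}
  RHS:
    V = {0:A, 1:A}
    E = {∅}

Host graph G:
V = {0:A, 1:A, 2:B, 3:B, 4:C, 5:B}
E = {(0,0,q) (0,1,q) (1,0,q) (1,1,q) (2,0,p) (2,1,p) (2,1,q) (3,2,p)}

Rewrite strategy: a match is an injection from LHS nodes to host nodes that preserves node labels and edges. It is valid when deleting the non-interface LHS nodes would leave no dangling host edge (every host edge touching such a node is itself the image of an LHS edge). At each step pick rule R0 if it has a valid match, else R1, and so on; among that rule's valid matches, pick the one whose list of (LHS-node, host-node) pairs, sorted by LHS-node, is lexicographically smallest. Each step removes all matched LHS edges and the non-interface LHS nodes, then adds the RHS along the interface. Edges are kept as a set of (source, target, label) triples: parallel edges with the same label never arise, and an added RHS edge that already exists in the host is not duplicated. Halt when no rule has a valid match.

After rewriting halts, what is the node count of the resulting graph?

[0] host  ⇒  6 nodes, 8 edges  {0-q->0 0-q->1 1-q->0 1-q->1 2-p->0 2-p->1 2-q->1 3-p->2}
[1] R0 @ {0↦0, 1↦2}  ⇒  6 nodes, 7 edges  {0-q->1 1-q->0 1-q->1 2-p->0 2-p->1 2-q->1 3-p->2}
[2] R0 @ {0↦1, 1↦2}  ⇒  6 nodes, 6 edges  {0-q->1 1-q->0 2-p->0 2-p->1 2-q->1 3-p->2}
[3] R1 @ {0↦3, 1↦2, 2↦4, 3↦5}  ⇒  3 nodes, 5 edges  {0-q->1 1-q->0 2-p->0 2-p->1 2-q->1}
[4] R2 @ {0↦0, 1↦1}  ⇒  3 nodes, 3 edges  {2-p->0 2-p->1 2-q->1}
normal form: no rule applies after step 4
NF nodes: {0:A, 1:A, 2:B}

Answer: 3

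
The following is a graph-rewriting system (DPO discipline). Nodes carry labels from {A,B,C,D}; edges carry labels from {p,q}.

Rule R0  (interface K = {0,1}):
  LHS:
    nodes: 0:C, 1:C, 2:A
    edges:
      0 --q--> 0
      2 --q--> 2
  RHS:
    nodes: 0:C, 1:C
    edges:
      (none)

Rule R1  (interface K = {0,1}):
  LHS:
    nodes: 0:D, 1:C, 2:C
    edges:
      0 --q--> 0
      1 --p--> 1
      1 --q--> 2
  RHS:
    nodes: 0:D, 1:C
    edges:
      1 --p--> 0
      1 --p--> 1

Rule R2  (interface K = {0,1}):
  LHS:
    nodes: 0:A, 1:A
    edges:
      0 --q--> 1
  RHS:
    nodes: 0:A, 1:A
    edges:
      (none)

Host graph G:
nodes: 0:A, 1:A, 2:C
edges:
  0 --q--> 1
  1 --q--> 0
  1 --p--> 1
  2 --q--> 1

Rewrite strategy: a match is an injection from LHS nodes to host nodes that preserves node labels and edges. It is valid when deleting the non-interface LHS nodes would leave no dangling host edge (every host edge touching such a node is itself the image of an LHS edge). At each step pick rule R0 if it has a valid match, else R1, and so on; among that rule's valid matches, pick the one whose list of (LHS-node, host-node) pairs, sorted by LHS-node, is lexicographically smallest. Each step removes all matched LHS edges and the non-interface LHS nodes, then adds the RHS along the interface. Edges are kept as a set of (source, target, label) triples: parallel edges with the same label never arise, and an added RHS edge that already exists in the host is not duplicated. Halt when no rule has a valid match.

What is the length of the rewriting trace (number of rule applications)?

[0] host  ⇒  3 nodes, 4 edges  {0-q->1 1-q->0 1-p->1 2-q->1}
[1] R2 @ {0↦0, 1↦1}  ⇒  3 nodes, 3 edges  {1-q->0 1-p->1 2-q->1}
[2] R2 @ {0↦1, 1↦0}  ⇒  3 nodes, 2 edges  {1-p->1 2-q->1}
final graph: no rule applies after step 2

Answer: 2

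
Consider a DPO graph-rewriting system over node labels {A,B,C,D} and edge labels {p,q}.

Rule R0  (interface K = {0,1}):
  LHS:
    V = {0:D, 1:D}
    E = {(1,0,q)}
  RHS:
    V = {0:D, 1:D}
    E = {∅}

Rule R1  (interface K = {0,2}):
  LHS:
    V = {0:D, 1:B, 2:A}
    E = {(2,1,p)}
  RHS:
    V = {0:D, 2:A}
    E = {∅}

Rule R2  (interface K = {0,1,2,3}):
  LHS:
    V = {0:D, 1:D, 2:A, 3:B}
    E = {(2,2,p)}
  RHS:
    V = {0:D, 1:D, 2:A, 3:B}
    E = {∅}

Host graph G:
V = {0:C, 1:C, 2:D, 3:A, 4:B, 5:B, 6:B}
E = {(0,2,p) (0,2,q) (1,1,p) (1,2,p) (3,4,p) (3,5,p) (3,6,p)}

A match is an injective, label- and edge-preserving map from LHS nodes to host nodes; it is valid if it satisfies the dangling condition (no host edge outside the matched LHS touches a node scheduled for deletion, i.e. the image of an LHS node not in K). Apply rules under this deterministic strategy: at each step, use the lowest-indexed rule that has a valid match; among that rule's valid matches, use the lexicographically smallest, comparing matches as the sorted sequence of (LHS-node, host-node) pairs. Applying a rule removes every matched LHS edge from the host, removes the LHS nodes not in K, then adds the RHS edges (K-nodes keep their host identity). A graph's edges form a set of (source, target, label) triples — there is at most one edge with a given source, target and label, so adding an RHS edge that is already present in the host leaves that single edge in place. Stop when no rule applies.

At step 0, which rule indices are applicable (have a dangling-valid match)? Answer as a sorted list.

Answer: [R1]

Derivation:
R0: no valid match — LHS pattern not found
R1: 3 valid matches — {0↦2, 1↦4, 2↦3}, {0↦2, 1↦5, 2↦3}, {0↦2, 1↦6, 2↦3}
R2: no valid match — LHS pattern not found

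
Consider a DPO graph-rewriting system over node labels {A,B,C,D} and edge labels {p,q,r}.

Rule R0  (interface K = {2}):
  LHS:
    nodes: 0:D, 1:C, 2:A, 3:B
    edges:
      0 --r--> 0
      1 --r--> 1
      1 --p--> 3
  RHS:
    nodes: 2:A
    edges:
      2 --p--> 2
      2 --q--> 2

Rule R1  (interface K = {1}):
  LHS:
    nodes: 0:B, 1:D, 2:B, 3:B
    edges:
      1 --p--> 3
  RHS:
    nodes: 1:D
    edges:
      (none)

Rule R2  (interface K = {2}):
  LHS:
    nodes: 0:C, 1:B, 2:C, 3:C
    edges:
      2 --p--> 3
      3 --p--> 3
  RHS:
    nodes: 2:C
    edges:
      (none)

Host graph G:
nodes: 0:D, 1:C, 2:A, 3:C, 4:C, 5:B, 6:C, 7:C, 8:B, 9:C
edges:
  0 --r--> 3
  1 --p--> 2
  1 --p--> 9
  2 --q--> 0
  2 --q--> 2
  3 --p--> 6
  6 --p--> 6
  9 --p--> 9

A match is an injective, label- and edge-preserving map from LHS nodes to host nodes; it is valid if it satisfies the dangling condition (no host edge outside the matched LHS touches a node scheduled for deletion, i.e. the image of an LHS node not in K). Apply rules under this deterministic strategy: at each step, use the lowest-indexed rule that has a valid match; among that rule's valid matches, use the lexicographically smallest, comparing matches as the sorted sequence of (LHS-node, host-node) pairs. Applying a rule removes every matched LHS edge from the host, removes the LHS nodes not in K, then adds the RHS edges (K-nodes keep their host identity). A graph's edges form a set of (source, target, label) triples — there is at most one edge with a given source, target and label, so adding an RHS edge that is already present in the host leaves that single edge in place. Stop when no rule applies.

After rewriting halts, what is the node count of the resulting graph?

Answer: 4

Derivation:
[0] host  ⇒  10 nodes, 8 edges  {0-r->3 1-p->2 1-p->9 2-q->0 2-q->2 3-p->6 6-p->6 9-p->9}
[1] R2 @ {0↦4, 1↦5, 2↦1, 3↦9}  ⇒  7 nodes, 6 edges  {0-r->3 1-p->2 2-q->0 2-q->2 3-p->6 6-p->6}
[2] R2 @ {0↦7, 1↦8, 2↦3, 3↦6}  ⇒  4 nodes, 4 edges  {0-r->3 1-p->2 2-q->0 2-q->2}
halt: no rule applies after step 2
NF nodes: {0:D, 1:C, 2:A, 3:C}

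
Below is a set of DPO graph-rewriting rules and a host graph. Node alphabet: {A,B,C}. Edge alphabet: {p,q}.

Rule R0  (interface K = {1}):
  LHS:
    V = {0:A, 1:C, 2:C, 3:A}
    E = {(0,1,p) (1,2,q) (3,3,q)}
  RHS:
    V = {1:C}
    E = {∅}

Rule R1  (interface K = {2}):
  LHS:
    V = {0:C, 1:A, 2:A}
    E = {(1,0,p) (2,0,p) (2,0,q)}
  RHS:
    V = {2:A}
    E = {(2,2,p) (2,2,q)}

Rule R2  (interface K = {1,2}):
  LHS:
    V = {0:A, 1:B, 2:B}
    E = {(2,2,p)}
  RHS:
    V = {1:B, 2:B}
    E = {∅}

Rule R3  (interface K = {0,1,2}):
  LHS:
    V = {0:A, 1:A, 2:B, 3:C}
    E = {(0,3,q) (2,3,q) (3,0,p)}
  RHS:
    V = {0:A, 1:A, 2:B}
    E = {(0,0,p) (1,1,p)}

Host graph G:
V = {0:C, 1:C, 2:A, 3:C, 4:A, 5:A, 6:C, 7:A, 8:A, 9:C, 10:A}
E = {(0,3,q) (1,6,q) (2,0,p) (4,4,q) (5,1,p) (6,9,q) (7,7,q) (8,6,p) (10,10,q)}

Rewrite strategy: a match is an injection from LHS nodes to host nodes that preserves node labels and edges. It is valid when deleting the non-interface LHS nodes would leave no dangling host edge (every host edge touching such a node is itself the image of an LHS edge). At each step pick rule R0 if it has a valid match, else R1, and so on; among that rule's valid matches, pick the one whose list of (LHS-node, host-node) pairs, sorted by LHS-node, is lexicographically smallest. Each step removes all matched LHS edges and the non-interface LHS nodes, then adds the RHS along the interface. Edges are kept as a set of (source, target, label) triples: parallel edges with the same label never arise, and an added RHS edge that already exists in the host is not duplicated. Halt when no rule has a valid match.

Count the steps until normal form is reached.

initial: |V|=11 |E|=9  E = 0-q->3 1-q->6 2-p->0 4-q->4 5-p->1 6-q->9 7-q->7 8-p->6 10-q->10
step 1: apply R0 at {0↦2, 1↦0, 2↦3, 3↦4}  → |V|=8 |E|=6  E = 1-q->6 5-p->1 6-q->9 7-q->7 8-p->6 10-q->10
step 2: apply R0 at {0↦8, 1↦6, 2↦9, 3↦7}  → |V|=5 |E|=3  E = 1-q->6 5-p->1 10-q->10
step 3: apply R0 at {0↦5, 1↦1, 2↦6, 3↦10}  → |V|=2 |E|=0  E = ∅
final graph: no rule applies after step 3

Answer: 3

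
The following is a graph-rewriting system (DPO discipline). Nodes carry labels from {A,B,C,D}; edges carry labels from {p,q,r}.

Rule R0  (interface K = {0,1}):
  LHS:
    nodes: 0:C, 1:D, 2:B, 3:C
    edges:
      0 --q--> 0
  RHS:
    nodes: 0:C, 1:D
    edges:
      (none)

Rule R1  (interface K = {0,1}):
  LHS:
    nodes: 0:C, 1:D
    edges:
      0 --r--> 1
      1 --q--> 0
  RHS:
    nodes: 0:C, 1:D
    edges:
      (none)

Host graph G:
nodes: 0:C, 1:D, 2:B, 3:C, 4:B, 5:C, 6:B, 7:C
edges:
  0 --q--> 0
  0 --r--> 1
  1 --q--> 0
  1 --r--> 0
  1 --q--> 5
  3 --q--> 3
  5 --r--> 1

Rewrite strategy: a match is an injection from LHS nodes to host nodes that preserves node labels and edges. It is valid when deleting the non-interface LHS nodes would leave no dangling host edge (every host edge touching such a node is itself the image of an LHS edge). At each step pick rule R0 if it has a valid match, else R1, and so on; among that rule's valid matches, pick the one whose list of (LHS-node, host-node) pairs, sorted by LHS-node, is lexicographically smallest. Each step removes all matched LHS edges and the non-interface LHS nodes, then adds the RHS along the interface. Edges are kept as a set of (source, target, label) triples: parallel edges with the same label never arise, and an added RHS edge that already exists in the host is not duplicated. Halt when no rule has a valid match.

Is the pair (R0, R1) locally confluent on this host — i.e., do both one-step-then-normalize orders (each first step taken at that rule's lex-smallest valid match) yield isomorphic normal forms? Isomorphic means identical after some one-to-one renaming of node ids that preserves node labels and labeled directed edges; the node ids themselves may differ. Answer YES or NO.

branch R0-first: apply at {0↦0, 1↦1, 2↦2, 3↦7} → |E|=6, then 3 more step(s) → NF |V|=4 |E|=1 V={0:C, 1:D, 3:C, 6:B} E=1-r->0
branch R1-first: apply at {0↦0, 1↦1} → |E|=5, then 3 more step(s) → NF |V|=4 |E|=1 V={0:C, 1:D, 3:C, 6:B} E=1-r->0
graphs isomorphic (equal up to label-preserving node renaming)

Answer: YES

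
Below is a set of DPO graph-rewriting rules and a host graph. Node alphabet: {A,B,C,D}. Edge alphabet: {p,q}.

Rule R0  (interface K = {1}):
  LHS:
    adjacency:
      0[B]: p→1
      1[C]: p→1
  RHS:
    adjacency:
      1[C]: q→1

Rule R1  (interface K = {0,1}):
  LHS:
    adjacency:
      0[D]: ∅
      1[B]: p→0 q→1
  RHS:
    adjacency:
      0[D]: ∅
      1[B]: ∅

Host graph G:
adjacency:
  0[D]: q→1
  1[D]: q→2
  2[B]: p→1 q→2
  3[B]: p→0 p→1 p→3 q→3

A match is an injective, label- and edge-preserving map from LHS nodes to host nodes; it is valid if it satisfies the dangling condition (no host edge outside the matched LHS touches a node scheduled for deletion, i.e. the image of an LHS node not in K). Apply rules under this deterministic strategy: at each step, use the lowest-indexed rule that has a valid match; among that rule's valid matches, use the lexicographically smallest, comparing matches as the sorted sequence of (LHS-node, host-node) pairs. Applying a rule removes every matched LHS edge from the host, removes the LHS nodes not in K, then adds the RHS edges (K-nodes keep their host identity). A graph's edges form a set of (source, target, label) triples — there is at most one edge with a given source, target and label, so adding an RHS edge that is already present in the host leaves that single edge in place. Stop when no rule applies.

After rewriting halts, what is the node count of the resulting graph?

start.  V:4 E:8  edges: 0-q->1 1-q->2 2-p->1 2-q->2 3-p->0 3-p->1 3-p->3 3-q->3
1. fire R1 via {0↦0, 1↦3}  →  V:4 E:6  edges: 0-q->1 1-q->2 2-p->1 2-q->2 3-p->1 3-p->3
2. fire R1 via {0↦1, 1↦2}  →  V:4 E:4  edges: 0-q->1 1-q->2 3-p->1 3-p->3
halt: no rule applies after step 2
NF nodes: {0:D, 1:D, 2:B, 3:B}

Answer: 4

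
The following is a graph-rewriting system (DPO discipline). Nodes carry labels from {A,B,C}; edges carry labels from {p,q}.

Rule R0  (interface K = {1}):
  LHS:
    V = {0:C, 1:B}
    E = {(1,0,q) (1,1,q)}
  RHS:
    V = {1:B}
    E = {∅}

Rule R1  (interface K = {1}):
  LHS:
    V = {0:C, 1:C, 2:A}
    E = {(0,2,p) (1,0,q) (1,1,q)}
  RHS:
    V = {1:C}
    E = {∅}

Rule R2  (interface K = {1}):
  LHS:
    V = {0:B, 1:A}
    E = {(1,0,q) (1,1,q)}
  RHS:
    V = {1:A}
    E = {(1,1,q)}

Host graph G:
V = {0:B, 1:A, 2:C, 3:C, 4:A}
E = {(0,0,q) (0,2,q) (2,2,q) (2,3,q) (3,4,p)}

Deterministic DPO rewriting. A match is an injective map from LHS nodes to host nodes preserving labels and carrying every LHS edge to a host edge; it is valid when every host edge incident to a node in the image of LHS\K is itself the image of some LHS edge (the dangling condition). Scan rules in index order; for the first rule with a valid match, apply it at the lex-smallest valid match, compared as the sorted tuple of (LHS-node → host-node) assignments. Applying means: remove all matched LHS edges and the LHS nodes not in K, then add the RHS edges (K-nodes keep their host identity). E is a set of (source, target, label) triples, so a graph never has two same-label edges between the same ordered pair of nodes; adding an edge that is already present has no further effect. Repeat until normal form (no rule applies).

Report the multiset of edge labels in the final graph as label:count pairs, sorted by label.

[0] host  ⇒  5 nodes, 5 edges  {0-q->0 0-q->2 2-q->2 2-q->3 3-p->4}
[1] R1 @ {0↦3, 1↦2, 2↦4}  ⇒  3 nodes, 2 edges  {0-q->0 0-q->2}
[2] R0 @ {0↦2, 1↦0}  ⇒  2 nodes, 0 edges  {∅}
normal form: no rule applies after step 2
NF edges: []

Answer: (no edges)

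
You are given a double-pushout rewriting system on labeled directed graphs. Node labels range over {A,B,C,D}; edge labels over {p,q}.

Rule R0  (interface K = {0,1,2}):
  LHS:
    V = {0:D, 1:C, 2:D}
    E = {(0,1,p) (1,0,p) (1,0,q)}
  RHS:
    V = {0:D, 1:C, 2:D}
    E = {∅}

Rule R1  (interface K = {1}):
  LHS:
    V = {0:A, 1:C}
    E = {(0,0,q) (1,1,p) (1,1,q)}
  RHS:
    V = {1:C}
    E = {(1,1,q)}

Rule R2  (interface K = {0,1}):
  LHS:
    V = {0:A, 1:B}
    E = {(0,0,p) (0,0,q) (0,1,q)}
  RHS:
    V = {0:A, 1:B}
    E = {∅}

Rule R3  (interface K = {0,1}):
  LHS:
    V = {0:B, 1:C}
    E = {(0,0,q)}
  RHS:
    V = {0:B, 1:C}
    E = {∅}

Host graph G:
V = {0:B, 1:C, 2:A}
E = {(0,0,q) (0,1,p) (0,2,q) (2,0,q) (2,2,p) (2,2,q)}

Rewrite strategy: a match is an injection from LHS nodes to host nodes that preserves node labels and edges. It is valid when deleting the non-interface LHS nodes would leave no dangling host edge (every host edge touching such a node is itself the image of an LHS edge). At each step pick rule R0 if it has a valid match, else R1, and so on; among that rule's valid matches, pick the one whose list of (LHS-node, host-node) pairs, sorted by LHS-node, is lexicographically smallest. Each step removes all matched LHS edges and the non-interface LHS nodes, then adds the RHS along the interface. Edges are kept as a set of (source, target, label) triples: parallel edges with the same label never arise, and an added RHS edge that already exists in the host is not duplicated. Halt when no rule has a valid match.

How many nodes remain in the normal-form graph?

Answer: 3

Rewrite trace:
initial: |V|=3 |E|=6  E = 0-q->0 0-p->1 0-q->2 2-q->0 2-p->2 2-q->2
step 1: apply R2 at {0↦2, 1↦0}  → |V|=3 |E|=3  E = 0-q->0 0-p->1 0-q->2
step 2: apply R3 at {0↦0, 1↦1}  → |V|=3 |E|=2  E = 0-p->1 0-q->2
halt: no rule applies after step 2
NF nodes: {0:B, 1:C, 2:A}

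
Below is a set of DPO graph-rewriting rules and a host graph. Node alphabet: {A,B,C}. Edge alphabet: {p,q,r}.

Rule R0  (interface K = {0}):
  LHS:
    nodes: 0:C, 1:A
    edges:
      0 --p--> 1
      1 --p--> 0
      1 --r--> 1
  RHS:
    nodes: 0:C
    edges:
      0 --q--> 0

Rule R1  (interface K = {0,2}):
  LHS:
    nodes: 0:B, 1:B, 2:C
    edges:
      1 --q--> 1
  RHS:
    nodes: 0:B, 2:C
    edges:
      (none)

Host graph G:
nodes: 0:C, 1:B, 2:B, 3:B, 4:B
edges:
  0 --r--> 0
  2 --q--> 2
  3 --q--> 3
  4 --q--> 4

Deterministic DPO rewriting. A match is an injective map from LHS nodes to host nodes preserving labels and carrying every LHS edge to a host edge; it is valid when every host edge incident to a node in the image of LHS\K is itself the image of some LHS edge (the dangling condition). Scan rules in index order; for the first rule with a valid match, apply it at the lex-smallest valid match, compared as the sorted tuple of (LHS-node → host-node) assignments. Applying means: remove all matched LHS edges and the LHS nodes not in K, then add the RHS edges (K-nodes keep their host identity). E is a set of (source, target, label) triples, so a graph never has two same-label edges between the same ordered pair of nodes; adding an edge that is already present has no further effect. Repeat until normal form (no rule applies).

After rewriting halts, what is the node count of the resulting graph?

Answer: 2

Rewrite trace:
start.  V:5 E:4  edges: 0-r->0 2-q->2 3-q->3 4-q->4
1. fire R1 via {0↦1, 1↦2, 2↦0}  →  V:4 E:3  edges: 0-r->0 3-q->3 4-q->4
2. fire R1 via {0↦1, 1↦3, 2↦0}  →  V:3 E:2  edges: 0-r->0 4-q->4
3. fire R1 via {0↦1, 1↦4, 2↦0}  →  V:2 E:1  edges: 0-r->0
final graph: no rule applies after step 3
NF nodes: {0:C, 1:B}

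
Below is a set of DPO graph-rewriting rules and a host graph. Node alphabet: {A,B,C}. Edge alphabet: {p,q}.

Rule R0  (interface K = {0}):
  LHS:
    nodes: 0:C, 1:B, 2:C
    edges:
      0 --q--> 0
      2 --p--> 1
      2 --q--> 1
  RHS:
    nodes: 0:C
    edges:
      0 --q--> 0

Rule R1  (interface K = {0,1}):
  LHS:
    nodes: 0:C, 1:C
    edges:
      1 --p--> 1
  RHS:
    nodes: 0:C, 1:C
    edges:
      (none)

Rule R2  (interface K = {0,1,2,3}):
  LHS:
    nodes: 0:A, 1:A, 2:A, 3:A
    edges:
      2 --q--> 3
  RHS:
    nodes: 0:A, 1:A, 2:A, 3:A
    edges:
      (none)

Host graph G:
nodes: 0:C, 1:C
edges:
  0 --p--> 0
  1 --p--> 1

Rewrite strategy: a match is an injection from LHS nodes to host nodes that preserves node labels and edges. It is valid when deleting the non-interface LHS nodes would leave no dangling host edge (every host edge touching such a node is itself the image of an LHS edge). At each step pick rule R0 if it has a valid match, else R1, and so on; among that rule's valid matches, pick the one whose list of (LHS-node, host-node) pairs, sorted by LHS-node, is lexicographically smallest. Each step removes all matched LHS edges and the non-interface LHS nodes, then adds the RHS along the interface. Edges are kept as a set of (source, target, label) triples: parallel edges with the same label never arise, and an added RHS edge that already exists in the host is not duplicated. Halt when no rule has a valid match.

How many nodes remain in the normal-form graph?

Answer: 2

Steps:
initial: |V|=2 |E|=2  E = 0-p->0 1-p->1
step 1: apply R1 at {0↦0, 1↦1}  → |V|=2 |E|=1  E = 0-p->0
step 2: apply R1 at {0↦1, 1↦0}  → |V|=2 |E|=0  E = ∅
final graph: no rule applies after step 2
NF nodes: {0:C, 1:C}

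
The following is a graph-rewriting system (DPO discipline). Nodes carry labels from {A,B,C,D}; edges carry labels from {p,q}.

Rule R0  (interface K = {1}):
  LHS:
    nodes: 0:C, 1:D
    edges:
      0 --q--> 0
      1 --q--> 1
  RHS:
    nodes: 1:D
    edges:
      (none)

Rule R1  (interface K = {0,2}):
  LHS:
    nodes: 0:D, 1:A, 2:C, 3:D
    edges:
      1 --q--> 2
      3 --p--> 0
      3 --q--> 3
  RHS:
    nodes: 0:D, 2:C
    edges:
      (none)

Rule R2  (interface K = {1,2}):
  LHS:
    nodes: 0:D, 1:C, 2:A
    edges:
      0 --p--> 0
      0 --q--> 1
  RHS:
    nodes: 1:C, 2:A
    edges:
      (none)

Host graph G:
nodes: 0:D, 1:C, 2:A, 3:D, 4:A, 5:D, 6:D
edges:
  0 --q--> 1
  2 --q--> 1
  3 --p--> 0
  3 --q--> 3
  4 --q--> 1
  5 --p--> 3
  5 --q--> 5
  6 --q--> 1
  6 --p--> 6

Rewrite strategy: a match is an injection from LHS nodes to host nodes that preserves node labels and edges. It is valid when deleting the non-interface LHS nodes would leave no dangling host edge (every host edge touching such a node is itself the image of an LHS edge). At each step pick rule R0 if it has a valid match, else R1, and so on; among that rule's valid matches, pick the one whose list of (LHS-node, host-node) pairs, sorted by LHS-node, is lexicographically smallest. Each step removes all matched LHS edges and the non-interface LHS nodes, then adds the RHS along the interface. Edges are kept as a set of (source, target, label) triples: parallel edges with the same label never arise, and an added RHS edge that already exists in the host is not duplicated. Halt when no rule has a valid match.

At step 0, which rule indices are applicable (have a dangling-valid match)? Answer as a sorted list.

Answer: [R1,R2]

Rewrite trace:
R0: no valid match — LHS pattern not found
R1: 2 valid matches — {0↦3, 1↦2, 2↦1, 3↦5}, {0↦3, 1↦4, 2↦1, 3↦5}
R2: 2 valid matches — {0↦6, 1↦1, 2↦2}, {0↦6, 1↦1, 2↦4}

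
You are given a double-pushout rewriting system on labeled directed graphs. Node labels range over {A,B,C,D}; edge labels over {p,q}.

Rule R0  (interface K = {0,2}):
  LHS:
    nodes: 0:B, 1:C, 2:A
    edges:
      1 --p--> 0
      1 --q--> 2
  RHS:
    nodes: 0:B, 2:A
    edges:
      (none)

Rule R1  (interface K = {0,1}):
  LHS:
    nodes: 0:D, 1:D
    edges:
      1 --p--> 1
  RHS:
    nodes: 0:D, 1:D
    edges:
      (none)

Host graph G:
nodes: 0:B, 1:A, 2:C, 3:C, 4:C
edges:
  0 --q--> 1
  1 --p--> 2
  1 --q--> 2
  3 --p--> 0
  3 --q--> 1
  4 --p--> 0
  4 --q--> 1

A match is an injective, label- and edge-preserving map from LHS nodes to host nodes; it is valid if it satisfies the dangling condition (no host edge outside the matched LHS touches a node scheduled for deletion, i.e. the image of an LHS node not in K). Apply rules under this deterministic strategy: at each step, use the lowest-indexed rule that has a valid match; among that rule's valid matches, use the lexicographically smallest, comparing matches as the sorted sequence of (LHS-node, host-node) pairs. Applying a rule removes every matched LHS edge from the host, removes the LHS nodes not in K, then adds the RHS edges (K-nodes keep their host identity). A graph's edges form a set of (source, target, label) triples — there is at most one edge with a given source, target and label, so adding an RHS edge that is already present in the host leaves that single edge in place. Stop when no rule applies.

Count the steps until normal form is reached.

initial: |V|=5 |E|=7  E = 0-q->1 1-p->2 1-q->2 3-p->0 3-q->1 4-p->0 4-q->1
step 1: apply R0 at {0↦0, 1↦3, 2↦1}  → |V|=4 |E|=5  E = 0-q->1 1-p->2 1-q->2 4-p->0 4-q->1
step 2: apply R0 at {0↦0, 1↦4, 2↦1}  → |V|=3 |E|=3  E = 0-q->1 1-p->2 1-q->2
halt: no rule applies after step 2

Answer: 2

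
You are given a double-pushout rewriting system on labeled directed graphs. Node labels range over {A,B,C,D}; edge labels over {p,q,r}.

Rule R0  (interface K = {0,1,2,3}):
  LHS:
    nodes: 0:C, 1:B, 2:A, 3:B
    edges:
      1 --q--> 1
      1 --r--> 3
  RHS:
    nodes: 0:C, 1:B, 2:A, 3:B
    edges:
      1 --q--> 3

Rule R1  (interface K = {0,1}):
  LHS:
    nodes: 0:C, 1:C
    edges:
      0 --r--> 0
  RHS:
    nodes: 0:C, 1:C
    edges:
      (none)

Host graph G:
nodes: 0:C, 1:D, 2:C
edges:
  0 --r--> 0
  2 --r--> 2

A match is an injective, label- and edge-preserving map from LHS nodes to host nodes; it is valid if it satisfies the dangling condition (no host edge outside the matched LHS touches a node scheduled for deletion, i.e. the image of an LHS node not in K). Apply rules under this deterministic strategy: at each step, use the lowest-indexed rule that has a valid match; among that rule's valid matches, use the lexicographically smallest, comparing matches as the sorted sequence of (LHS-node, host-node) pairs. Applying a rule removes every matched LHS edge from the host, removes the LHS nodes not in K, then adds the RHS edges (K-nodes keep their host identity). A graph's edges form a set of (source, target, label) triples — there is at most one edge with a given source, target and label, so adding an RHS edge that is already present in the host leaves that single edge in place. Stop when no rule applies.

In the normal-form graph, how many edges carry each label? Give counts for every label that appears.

[0] host  ⇒  3 nodes, 2 edges  {0-r->0 2-r->2}
[1] R1 @ {0↦0, 1↦2}  ⇒  3 nodes, 1 edges  {2-r->2}
[2] R1 @ {0↦2, 1↦0}  ⇒  3 nodes, 0 edges  {∅}
halt: no rule applies after step 2
NF edges: []

Answer: (no edges)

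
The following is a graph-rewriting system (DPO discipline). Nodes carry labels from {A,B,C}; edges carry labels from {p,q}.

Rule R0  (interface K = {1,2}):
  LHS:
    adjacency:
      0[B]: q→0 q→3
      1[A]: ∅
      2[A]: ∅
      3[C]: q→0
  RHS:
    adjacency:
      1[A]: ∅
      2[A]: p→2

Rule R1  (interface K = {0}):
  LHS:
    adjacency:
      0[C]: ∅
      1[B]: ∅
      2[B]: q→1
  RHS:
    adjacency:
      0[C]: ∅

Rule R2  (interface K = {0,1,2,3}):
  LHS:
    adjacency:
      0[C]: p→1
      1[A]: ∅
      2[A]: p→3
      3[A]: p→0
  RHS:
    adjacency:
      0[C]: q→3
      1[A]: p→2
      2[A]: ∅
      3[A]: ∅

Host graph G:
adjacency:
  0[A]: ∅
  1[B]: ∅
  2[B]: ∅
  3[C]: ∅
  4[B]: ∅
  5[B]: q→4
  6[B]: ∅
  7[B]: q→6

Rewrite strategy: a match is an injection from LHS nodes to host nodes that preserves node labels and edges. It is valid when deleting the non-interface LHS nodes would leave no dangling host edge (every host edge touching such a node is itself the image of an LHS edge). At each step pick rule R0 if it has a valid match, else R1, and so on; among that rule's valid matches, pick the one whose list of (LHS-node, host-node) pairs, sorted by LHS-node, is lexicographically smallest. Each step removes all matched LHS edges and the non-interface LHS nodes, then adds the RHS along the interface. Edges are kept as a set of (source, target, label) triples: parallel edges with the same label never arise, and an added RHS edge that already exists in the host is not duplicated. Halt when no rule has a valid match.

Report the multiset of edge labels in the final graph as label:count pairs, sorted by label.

Answer: (no edges)

Derivation:
initial: |V|=8 |E|=2  E = 5-q->4 7-q->6
step 1: apply R1 at {0↦3, 1↦4, 2↦5}  → |V|=6 |E|=1  E = 7-q->6
step 2: apply R1 at {0↦3, 1↦6, 2↦7}  → |V|=4 |E|=0  E = ∅
final graph: no rule applies after step 2
NF edges: []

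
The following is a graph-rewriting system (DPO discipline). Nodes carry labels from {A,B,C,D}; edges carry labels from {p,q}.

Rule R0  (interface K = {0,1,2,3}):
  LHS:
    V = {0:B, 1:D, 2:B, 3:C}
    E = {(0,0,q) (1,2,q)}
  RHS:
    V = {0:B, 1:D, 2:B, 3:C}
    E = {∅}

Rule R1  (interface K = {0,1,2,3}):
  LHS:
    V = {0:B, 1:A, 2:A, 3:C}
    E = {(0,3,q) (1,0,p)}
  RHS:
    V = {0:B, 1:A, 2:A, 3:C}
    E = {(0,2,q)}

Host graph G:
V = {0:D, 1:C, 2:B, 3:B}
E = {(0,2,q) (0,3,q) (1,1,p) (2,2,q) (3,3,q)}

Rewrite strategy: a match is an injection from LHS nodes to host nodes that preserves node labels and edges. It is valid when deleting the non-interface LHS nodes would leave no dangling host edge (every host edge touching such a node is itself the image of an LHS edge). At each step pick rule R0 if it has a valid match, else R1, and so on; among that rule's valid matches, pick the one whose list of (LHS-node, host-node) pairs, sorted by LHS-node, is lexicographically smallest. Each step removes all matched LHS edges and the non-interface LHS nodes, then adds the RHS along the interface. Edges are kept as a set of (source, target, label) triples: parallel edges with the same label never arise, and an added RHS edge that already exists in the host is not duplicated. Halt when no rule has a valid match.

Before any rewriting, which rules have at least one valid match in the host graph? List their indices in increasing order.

Answer: [R0]

Derivation:
R0: 2 valid matches — {0↦2, 1↦0, 2↦3, 3↦1}, {0↦3, 1↦0, 2↦2, 3↦1}
R1: no valid match — LHS pattern not found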